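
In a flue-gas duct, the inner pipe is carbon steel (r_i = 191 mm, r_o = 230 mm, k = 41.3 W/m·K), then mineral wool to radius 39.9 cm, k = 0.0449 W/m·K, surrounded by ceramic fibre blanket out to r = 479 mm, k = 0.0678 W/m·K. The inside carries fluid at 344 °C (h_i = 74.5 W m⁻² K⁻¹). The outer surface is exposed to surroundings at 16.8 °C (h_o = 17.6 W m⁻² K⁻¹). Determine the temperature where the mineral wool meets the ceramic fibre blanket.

T = 77.5 °C

Resistance network (inner→outer):
  R'_conv,in = 1/(2πr h) = 1/(2π·0.191·74.5) = 0.01118 m·K/W
  R'_carbon steel = ln(0.230/0.191)/(2πk) = 0.1858/(2π·41.3) = 7.160×10^-4 m·K/W
  R'_mineral wool = ln(0.399/0.230)/(2πk) = 0.5509/(2π·0.0449) = 1.953 m·K/W
  R'_ceramic fibre blanket = ln(0.479/0.399)/(2πk) = 0.1827/(2π·0.0678) = 0.4290 m·K/W
  R'_conv,out = 1/(2πr h) = 1/(2π·0.479·17.6) = 0.01888 m·K/W
ΣR = 0.01118 + 7.160×10^-4 + 1.953 + 0.4290 + 0.01888 = 2.413 m·K/W
Q' = ΔT/ΣR = (344 °C − 16.8 °C)/2.413 = 135.6 W/m
From the inner boundary to the mineral wool/ceramic fibre blanket interface, ΣR_partial = 1.965 m·K/W.
T_interface = T_in − Q'·ΣR_partial = 344 °C − (135.6)(1.965) = 77.5 °C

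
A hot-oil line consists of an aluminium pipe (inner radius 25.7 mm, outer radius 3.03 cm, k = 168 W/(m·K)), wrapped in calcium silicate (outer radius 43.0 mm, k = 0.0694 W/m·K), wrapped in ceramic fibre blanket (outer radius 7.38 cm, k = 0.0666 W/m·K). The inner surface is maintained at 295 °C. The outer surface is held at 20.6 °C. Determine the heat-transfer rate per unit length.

Q' = 131 W/m

Treat each layer as a resistance in series:
  R'_aluminium = ln(0.0303/0.0257)/(2πk) = 0.1647/(2π·168) = 1.560×10^-4 m·K/W
  R'_calcium silicate = ln(0.0430/0.0303)/(2πk) = 0.3501/(2π·0.0694) = 0.8028 m·K/W
  R'_ceramic fibre blanket = ln(0.0738/0.0430)/(2πk) = 0.5402/(2π·0.0666) = 1.291 m·K/W
ΣR = 1.560×10^-4 + 0.8028 + 1.291 = 2.094 m·K/W
Q' = ΔT/ΣR = (295 °C − 20.6 °C)/2.094 = 131 W/m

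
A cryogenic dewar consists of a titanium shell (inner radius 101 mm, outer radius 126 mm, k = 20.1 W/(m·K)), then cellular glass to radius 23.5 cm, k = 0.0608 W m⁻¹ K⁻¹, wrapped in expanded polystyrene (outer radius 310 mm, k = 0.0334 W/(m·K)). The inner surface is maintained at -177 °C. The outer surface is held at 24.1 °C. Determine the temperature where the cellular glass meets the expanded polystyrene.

Treat each layer as a resistance in series:
  R_titanium = (1/0.101 − 1/0.126)/(4πk) = 1.964/(4π·20.1) = 0.007778 K/W
  R_cellular glass = (1/0.126 − 1/0.235)/(4πk) = 3.681/(4π·0.0608) = 4.818 K/W
  R_expanded polystyrene = (1/0.235 − 1/0.310)/(4πk) = 1.030/(4π·0.0334) = 2.453 K/W
ΣR = 0.007778 + 4.818 + 2.453 = 7.279 K/W
Q = ΔT/ΣR = (-177 °C − 24.1 °C)/7.279 = -27.63 W
From the inner boundary to the cellular glass/expanded polystyrene interface, ΣR_partial = 4.826 K/W.
T_interface = T_in − Q·ΣR_partial = -177 °C − (-27.63)(4.826) = -43.7 °C

T = -43.7 °C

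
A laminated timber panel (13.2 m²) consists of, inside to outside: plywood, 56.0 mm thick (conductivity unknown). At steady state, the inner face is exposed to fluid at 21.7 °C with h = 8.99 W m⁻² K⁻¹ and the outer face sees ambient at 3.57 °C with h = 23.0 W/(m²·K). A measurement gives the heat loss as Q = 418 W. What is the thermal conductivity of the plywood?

ΣR = ΔT/Q = |21.7 − 3.57|/418 = 0.04337 K/W
Known resistances:
  R_conv,in = 1/(hA) = 1/(8.99·13.2) = 0.008427 K/W
  R_conv,out = 1/(hA) = 1/(23.0·13.2) = 0.003294 K/W
R_plywood = ΣR − ΣR_known = 0.04337 − 0.01172 = 0.03165 K/W
L/(kA) = 0.03165 ⇒ k = 0.0560/(0.03165·13.2) = 0.134 W/m·K

k = 0.134 W/m·K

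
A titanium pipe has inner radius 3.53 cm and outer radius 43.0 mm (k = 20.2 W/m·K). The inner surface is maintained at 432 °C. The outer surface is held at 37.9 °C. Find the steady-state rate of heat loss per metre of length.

Q' = 2.53×10^5 W/m

Q' = 2πk·ΔT/ln(r₂/r₁) = 2π × 20.2 × 394.1 / ln(0.0430/0.0353) = 2.53×10^5 W/m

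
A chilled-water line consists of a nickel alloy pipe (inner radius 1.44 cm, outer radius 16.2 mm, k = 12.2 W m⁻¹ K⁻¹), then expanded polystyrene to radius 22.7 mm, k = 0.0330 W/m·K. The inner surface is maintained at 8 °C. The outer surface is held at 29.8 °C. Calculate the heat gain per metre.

Q' = 13.4 W/m

Series thermal resistances, inner to outer:
  R'_nickel alloy = ln(0.0162/0.0144)/(2πk) = 0.1178/(2π·12.2) = 0.001537 m·K/W
  R'_expanded polystyrene = ln(0.0227/0.0162)/(2πk) = 0.3374/(2π·0.0330) = 1.627 m·K/W
ΣR = 0.001537 + 1.627 = 1.629 m·K/W
Q' = ΔT/ΣR = (8 °C − 29.8 °C)/1.629 = -13.4 W/m
(Negative Q' ⇒ heat flows inward; heat gain = 13.4 W/m.)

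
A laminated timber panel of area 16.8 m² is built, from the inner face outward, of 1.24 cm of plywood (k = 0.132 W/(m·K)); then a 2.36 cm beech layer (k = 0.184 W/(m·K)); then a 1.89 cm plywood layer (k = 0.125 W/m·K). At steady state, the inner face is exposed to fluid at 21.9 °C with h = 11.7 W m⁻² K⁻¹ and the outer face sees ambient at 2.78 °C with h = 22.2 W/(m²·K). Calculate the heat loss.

Q = 637 W

Treat each layer as a resistance in series:
  R_conv,in = 1/(hA) = 1/(11.7·16.8) = 0.005088 K/W
  R_plywood = L/(kA) = 0.0124/(0.132·16.8) = 0.005592 K/W
  R_beech = L/(kA) = 0.0236/(0.184·16.8) = 0.007635 K/W
  R_plywood = L/(kA) = 0.0189/(0.125·16.8) = 0.009000 K/W
  R_conv,out = 1/(hA) = 1/(22.2·16.8) = 0.002681 K/W
ΣR = 0.005088 + 0.005592 + 0.007635 + 0.009000 + 0.002681 = 0.03000 K/W
Q = ΔT/ΣR = (21.9 °C − 2.78 °C)/0.03000 = 637 W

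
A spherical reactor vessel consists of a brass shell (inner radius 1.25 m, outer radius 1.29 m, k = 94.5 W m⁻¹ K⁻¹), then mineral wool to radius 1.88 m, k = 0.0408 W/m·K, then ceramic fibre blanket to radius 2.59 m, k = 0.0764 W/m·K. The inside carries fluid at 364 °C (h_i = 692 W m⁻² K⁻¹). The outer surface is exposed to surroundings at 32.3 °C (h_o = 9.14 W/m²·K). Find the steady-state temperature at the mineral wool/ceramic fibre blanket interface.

T = 113 °C

Resistance network (inner→outer):
  R_conv,in = 1/(4πr²h) = 1/(4π·1.25²·692) = 7.360×10^-5 K/W
  R_brass = (1/1.25 − 1/1.29)/(4πk) = 0.02481/(4π·94.5) = 2.089×10^-5 K/W
  R_mineral wool = (1/1.29 − 1/1.88)/(4πk) = 0.2433/(4π·0.0408) = 0.4745 K/W
  R_ceramic fibre blanket = (1/1.88 − 1/2.59)/(4πk) = 0.1458/(4π·0.0764) = 0.1519 K/W
  R_conv,out = 1/(4πr²h) = 1/(4π·2.59²·9.14) = 0.001298 K/W
ΣR = 7.360×10^-5 + 2.089×10^-5 + 0.4745 + 0.1519 + 0.001298 = 0.6278 K/W
Q = ΔT/ΣR = (364 °C − 32.3 °C)/0.6278 = 528.4 W
From the inner boundary to the mineral wool/ceramic fibre blanket interface, ΣR_partial = 0.4746 K/W.
T_interface = T_in − Q·ΣR_partial = 364 °C − (528.4)(0.4746) = 113 °C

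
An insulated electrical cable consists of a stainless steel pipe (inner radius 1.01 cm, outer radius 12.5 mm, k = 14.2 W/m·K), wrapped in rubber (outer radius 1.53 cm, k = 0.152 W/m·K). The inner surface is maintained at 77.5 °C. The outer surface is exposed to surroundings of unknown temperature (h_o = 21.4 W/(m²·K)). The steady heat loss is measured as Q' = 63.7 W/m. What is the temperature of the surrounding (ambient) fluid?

T_out = 32.9 °C

Sum the resistances:
  R'_stainless steel = ln(0.0125/0.0101)/(2πk) = 0.2132/(2π·14.2) = 0.002389 m·K/W
  R'_rubber = ln(0.0153/0.0125)/(2πk) = 0.2021/(2π·0.152) = 0.2116 m·K/W
  R'_conv,out = 1/(2πr h) = 1/(2π·0.0153·21.4) = 0.4861 m·K/W
ΣR = 0.7001 m·K/W
ΔT = Q'·ΣR = 63.7 × 0.7001 = 44.60 K
Heat flows outward, so T_out = T_in − ΔT = 77.5 − 44.60 = 32.9 °C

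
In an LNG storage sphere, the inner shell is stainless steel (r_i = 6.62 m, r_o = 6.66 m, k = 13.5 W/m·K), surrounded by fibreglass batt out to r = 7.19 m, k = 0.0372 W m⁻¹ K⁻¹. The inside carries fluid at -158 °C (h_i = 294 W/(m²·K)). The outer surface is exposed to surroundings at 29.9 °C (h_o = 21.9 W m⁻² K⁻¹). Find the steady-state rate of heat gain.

Resistance network (inner→outer):
  R_conv,in = 1/(4πr²h) = 1/(4π·6.62²·294) = 6.176×10^-6 K/W
  R_stainless steel = (1/6.62 − 1/6.66)/(4πk) = 9.073×10^-4/(4π·13.5) = 5.348×10^-6 K/W
  R_fibreglass batt = (1/6.66 − 1/7.19)/(4πk) = 0.01107/(4π·0.0372) = 0.02368 K/W
  R_conv,out = 1/(4πr²h) = 1/(4π·7.19²·21.9) = 7.029×10^-5 K/W
ΣR = 6.176×10^-6 + 5.348×10^-6 + 0.02368 + 7.029×10^-5 = 0.02376 K/W
Q = ΔT/ΣR = (-158 °C − 29.9 °C)/0.02376 = -7910 W
(Negative Q ⇒ heat flows inward; heat gain = 7910 W.)

Q = 7910 W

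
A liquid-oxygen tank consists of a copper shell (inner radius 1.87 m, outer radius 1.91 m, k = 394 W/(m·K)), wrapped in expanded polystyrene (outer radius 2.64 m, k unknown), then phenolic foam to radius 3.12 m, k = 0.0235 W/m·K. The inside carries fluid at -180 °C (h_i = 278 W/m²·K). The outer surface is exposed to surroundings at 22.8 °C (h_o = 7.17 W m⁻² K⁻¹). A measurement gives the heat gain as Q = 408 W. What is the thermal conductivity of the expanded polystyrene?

k = 0.0386 W/m·K

ΣR = ΔT/Q = |-180 − 22.8|/408 = 0.4971 K/W
Known resistances:
  R_conv,in = 1/(4πr²h) = 1/(4π·1.87²·278) = 8.186×10^-5 K/W
  R_copper = (1/1.87 − 1/1.91)/(4πk) = 0.01120/(4π·394) = 2.262×10^-6 K/W
  R_phenolic foam = (1/2.64 − 1/3.12)/(4πk) = 0.05828/(4π·0.0235) = 0.1973 K/W
  R_conv,out = 1/(4πr²h) = 1/(4π·3.12²·7.17) = 0.001140 K/W
R_expanded polystyrene = ΣR − ΣR_known = 0.4971 − 0.1985 = 0.2986 K/W
(1/r₁−1/r₂)/(4πk) = 0.2986 ⇒ k = 0.1448/(4π·0.2986) = 0.0386 W/m·K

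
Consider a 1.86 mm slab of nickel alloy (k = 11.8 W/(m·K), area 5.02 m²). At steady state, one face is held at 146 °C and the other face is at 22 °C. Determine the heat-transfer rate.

Q = 3.95×10^6 W

Q = kA·ΔT/L = 11.8 × 5.02 × |146 °C − 22 °C| / 0.00186 = 3.95×10^6 W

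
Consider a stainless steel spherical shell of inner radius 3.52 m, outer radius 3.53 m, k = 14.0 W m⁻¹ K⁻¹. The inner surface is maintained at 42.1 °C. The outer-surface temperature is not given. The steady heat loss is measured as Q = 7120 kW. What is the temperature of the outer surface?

T_out = 9.53 °C

Sum the resistances:
  R_stainless steel = (1/3.52 − 1/3.53)/(4πk) = 8.048×10^-4/(4π·14.0) = 4.575×10^-6 K/W
ΣR = 4.575×10^-6 K/W
ΔT = Q·ΣR = 7.12×10^6 × 4.575×10^-6 = 32.57 K
Heat flows outward, so T_out = T_in − ΔT = 42.1 − 32.57 = 9.53 °C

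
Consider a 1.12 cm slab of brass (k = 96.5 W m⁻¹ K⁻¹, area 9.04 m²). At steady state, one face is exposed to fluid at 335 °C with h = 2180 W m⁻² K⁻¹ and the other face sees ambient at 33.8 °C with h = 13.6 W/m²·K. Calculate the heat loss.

Resistance network (inner→outer):
  R_conv,in = 1/(hA) = 1/(2180·9.04) = 5.074×10^-5 K/W
  R_brass = L/(kA) = 0.0112/(96.5·9.04) = 1.284×10^-5 K/W
  R_conv,out = 1/(hA) = 1/(13.6·9.04) = 0.008134 K/W
ΣR = 5.074×10^-5 + 1.284×10^-5 + 0.008134 = 0.008198 K/W
Q = ΔT/ΣR = (335 °C − 33.8 °C)/0.008198 = 36700 W

Q = 36700 W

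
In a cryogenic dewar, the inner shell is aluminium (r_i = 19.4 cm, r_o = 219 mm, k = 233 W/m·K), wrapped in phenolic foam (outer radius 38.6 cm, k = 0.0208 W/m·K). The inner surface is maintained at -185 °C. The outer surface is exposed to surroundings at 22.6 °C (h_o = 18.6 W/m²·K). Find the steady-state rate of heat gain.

Q = 27.4 W

Series thermal resistances, inner to outer:
  R_aluminium = (1/0.194 − 1/0.219)/(4πk) = 0.5884/(4π·233) = 2.010×10^-4 K/W
  R_phenolic foam = (1/0.219 − 1/0.386)/(4πk) = 1.976/(4π·0.0208) = 7.558 K/W
  R_conv,out = 1/(4πr²h) = 1/(4π·0.386²·18.6) = 0.02871 K/W
ΣR = 2.010×10^-4 + 7.558 + 0.02871 = 7.587 K/W
Q = ΔT/ΣR = (-185 °C − 22.6 °C)/7.587 = -27.4 W
(Negative Q ⇒ heat flows inward; heat gain = 27.4 W.)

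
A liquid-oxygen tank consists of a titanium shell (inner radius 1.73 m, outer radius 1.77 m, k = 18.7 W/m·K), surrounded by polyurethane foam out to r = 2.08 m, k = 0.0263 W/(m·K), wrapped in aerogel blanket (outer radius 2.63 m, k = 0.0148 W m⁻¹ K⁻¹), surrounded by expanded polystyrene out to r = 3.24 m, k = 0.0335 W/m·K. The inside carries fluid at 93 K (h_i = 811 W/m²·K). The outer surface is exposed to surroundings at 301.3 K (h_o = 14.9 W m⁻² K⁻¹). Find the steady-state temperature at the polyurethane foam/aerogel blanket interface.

T = 148 K

Resistance network (inner→outer):
  R_conv,in = 1/(4πr²h) = 1/(4π·1.73²·811) = 3.279×10^-5 K/W
  R_titanium = (1/1.73 − 1/1.77)/(4πk) = 0.01306/(4π·18.7) = 5.559×10^-5 K/W
  R_polyurethane foam = (1/1.77 − 1/2.08)/(4πk) = 0.08420/(4π·0.0263) = 0.2548 K/W
  R_aerogel blanket = (1/2.08 − 1/2.63)/(4πk) = 0.1005/(4π·0.0148) = 0.5406 K/W
  R_expanded polystyrene = (1/2.63 − 1/3.24)/(4πk) = 0.07159/(4π·0.0335) = 0.1700 K/W
  R_conv,out = 1/(4πr²h) = 1/(4π·3.24²·14.9) = 5.088×10^-4 K/W
ΣR = 3.279×10^-5 + 5.559×10^-5 + 0.2548 + 0.5406 + 0.1700 + 5.088×10^-4 = 0.9660 K/W
Q = ΔT/ΣR = (93 K − 301.3 K)/0.9660 = -215.6 W
From the inner boundary to the polyurethane foam/aerogel blanket interface, ΣR_partial = 0.2549 K/W.
T_interface = T_in − Q·ΣR_partial = 93 K − (-215.6)(0.2549) = 148 K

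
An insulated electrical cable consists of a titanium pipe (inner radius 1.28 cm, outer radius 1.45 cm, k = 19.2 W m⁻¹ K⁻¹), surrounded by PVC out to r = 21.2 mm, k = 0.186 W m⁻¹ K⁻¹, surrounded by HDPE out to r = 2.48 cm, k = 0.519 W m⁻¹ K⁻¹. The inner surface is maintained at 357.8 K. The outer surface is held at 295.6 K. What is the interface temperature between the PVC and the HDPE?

Resistance network (inner→outer):
  R'_titanium = ln(0.0145/0.0128)/(2πk) = 0.1247/(2π·19.2) = 0.001034 m·K/W
  R'_PVC = ln(0.0212/0.0145)/(2πk) = 0.3799/(2π·0.186) = 0.3250 m·K/W
  R'_HDPE = ln(0.0248/0.0212)/(2πk) = 0.1568/(2π·0.519) = 0.04810 m·K/W
ΣR = 0.001034 + 0.3250 + 0.04810 = 0.3741 m·K/W
Q' = ΔT/ΣR = (357.8 K − 295.6 K)/0.3741 = 166.3 W/m
From the inner boundary to the PVC/HDPE interface, ΣR_partial = 0.3260 m·K/W.
T_interface = T_in − Q'·ΣR_partial = 357.8 K − (166.3)(0.3260) = 303.6 K

T = 303.6 K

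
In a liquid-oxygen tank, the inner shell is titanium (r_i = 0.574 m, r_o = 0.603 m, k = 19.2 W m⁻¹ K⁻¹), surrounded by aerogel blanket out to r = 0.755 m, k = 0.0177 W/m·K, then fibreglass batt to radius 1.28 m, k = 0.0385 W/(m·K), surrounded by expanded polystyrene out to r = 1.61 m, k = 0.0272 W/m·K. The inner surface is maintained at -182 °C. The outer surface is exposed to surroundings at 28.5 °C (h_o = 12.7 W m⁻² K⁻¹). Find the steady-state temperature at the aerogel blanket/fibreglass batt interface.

Treat each layer as a resistance in series:
  R_titanium = (1/0.574 − 1/0.603)/(4πk) = 0.08379/(4π·19.2) = 3.473×10^-4 K/W
  R_aerogel blanket = (1/0.603 − 1/0.755)/(4πk) = 0.3339/(4π·0.0177) = 1.501 K/W
  R_fibreglass batt = (1/0.755 − 1/1.28)/(4πk) = 0.5433/(4π·0.0385) = 1.123 K/W
  R_expanded polystyrene = (1/1.28 − 1/1.61)/(4πk) = 0.1601/(4π·0.0272) = 0.4685 K/W
  R_conv,out = 1/(4πr²h) = 1/(4π·1.61²·12.7) = 0.002417 K/W
ΣR = 3.473×10^-4 + 1.501 + 1.123 + 0.4685 + 0.002417 = 3.095 K/W
Q = ΔT/ΣR = (-182 °C − 28.5 °C)/3.095 = -68.01 W
From the inner boundary to the aerogel blanket/fibreglass batt interface, ΣR_partial = 1.501 K/W.
T_interface = T_in − Q·ΣR_partial = -182 °C − (-68.01)(1.501) = -79.9 °C

T = -79.9 °C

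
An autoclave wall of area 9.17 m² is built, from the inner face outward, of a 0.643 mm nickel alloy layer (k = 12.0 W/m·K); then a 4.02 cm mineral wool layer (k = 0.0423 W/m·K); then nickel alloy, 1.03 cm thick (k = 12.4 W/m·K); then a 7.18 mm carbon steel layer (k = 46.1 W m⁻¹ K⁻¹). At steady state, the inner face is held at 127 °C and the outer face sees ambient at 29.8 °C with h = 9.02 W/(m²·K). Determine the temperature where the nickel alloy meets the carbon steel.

T = 40.0 °C

Treat each layer as a resistance in series:
  R_nickel alloy = L/(kA) = 6.43×10^-4/(12.0·9.17) = 5.843×10^-6 K/W
  R_mineral wool = L/(kA) = 0.0402/(0.0423·9.17) = 0.1036 K/W
  R_nickel alloy = L/(kA) = 0.0103/(12.4·9.17) = 9.058×10^-5 K/W
  R_carbon steel = L/(kA) = 0.00718/(46.1·9.17) = 1.698×10^-5 K/W
  R_conv,out = 1/(hA) = 1/(9.02·9.17) = 0.01209 K/W
ΣR = 5.843×10^-6 + 0.1036 + 9.058×10^-5 + 1.698×10^-5 + 0.01209 = 0.1158 K/W
Q = ΔT/ΣR = (127 °C − 29.8 °C)/0.1158 = 839.4 W
From the inner boundary to the nickel alloy/carbon steel interface, ΣR_partial = 0.1037 K/W.
T_interface = T_in − Q·ΣR_partial = 127 °C − (839.4)(0.1037) = 40.0 °C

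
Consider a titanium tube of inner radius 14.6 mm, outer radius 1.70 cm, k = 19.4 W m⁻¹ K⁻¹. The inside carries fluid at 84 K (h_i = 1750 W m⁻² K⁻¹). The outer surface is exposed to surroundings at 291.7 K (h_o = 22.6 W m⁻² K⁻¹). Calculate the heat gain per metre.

Resistance network (inner→outer):
  R'_conv,in = 1/(2πr h) = 1/(2π·0.0146·1750) = 0.006229 m·K/W
  R'_titanium = ln(0.0170/0.0146)/(2πk) = 0.1522/(2π·19.4) = 0.001249 m·K/W
  R'_conv,out = 1/(2πr h) = 1/(2π·0.0170·22.6) = 0.4143 m·K/W
ΣR = 0.006229 + 0.001249 + 0.4143 = 0.4218 m·K/W
Q' = ΔT/ΣR = (84 K − 291.7 K)/0.4218 = -492 W/m
(Negative Q' ⇒ heat flows inward; heat gain = 492 W/m.)

Q' = 492 W/m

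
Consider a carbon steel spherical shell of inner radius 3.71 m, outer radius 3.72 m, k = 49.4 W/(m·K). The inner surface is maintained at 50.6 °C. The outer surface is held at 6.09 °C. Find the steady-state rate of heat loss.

Q = 4πk·ΔT/(1/r₁ − 1/r₂) = 4π × 49.4 × 44.51 / (1/3.71 − 1/3.72) = 3.81×10^7 W

Q = 38100 kW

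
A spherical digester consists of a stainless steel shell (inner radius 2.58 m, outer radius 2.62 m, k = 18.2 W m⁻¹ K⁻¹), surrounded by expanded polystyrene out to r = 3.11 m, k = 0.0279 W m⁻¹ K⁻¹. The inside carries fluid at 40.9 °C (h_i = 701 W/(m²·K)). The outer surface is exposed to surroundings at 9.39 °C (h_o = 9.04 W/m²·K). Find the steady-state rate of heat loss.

Series thermal resistances, inner to outer:
  R_conv,in = 1/(4πr²h) = 1/(4π·2.58²·701) = 1.705×10^-5 K/W
  R_stainless steel = (1/2.58 − 1/2.62)/(4πk) = 0.005918/(4π·18.2) = 2.587×10^-5 K/W
  R_expanded polystyrene = (1/2.62 − 1/3.11)/(4πk) = 0.06014/(4π·0.0279) = 0.1715 K/W
  R_conv,out = 1/(4πr²h) = 1/(4π·3.11²·9.04) = 9.101×10^-4 K/W
ΣR = 1.705×10^-5 + 2.587×10^-5 + 0.1715 + 9.101×10^-4 = 0.1725 K/W
Q = ΔT/ΣR = (40.9 °C − 9.39 °C)/0.1725 = 183 W

Q = 183 W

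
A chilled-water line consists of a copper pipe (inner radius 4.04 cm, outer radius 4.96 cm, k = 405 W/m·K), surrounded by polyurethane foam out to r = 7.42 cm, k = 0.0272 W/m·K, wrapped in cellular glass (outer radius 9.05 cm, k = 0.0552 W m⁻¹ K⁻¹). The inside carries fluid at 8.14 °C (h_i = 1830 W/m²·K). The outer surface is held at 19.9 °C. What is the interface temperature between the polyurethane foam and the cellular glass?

T = 17.6 °C

Treat each layer as a resistance in series:
  R'_conv,in = 1/(2πr h) = 1/(2π·0.0404·1830) = 0.002153 m·K/W
  R'_copper = ln(0.0496/0.0404)/(2πk) = 0.2052/(2π·405) = 8.062×10^-5 m·K/W
  R'_polyurethane foam = ln(0.0742/0.0496)/(2πk) = 0.4028/(2π·0.0272) = 2.357 m·K/W
  R'_cellular glass = ln(0.0905/0.0742)/(2πk) = 0.1986/(2π·0.0552) = 0.5726 m·K/W
ΣR = 0.002153 + 8.062×10^-5 + 2.357 + 0.5726 = 2.932 m·K/W
Q' = ΔT/ΣR = (8.14 °C − 19.9 °C)/2.932 = -4.011 W/m
From the inner boundary to the polyurethane foam/cellular glass interface, ΣR_partial = 2.359 m·K/W.
T_interface = T_in − Q'·ΣR_partial = 8.14 °C − (-4.011)(2.359) = 17.6 °C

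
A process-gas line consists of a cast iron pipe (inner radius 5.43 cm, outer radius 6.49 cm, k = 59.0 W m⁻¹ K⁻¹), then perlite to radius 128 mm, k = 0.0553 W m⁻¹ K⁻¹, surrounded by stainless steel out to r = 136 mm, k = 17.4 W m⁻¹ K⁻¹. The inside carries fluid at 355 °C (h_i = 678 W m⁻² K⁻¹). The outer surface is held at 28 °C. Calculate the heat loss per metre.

Q' = 167 W/m

Series thermal resistances, inner to outer:
  R'_conv,in = 1/(2πr h) = 1/(2π·0.0543·678) = 0.004323 m·K/W
  R'_cast iron = ln(0.0649/0.0543)/(2πk) = 0.1783/(2π·59.0) = 4.810×10^-4 m·K/W
  R'_perlite = ln(0.128/0.0649)/(2πk) = 0.6792/(2π·0.0553) = 1.955 m·K/W
  R'_stainless steel = ln(0.136/0.128)/(2πk) = 0.06062/(2π·17.4) = 5.545×10^-4 m·K/W
ΣR = 0.004323 + 4.810×10^-4 + 1.955 + 5.545×10^-4 = 1.960 m·K/W
Q' = ΔT/ΣR = (355 °C − 28 °C)/1.960 = 167 W/m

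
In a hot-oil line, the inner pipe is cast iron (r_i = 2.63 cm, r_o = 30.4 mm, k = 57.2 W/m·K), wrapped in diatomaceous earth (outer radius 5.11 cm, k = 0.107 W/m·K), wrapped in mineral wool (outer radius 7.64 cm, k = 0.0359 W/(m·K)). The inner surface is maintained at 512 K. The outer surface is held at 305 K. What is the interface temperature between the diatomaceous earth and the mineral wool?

Resistance network (inner→outer):
  R'_cast iron = ln(0.0304/0.0263)/(2πk) = 0.1449/(2π·57.2) = 4.031×10^-4 m·K/W
  R'_diatomaceous earth = ln(0.0511/0.0304)/(2πk) = 0.5193/(2π·0.107) = 0.7725 m·K/W
  R'_mineral wool = ln(0.0764/0.0511)/(2πk) = 0.4022/(2π·0.0359) = 1.783 m·K/W
ΣR = 4.031×10^-4 + 0.7725 + 1.783 = 2.556 m·K/W
Q' = ΔT/ΣR = (512 K − 305 K)/2.556 = 80.99 W/m
From the inner boundary to the diatomaceous earth/mineral wool interface, ΣR_partial = 0.7729 m·K/W.
T_interface = T_in − Q'·ΣR_partial = 512 K − (80.99)(0.7729) = 449 K

T = 449 K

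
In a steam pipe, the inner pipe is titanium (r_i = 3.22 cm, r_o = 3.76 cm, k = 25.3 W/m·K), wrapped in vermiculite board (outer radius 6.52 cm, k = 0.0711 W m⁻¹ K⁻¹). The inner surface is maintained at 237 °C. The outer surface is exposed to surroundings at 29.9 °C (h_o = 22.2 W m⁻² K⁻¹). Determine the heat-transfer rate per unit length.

Series thermal resistances, inner to outer:
  R'_titanium = ln(0.0376/0.0322)/(2πk) = 0.1550/(2π·25.3) = 9.753×10^-4 m·K/W
  R'_vermiculite board = ln(0.0652/0.0376)/(2πk) = 0.5505/(2π·0.0711) = 1.232 m·K/W
  R'_conv,out = 1/(2πr h) = 1/(2π·0.0652·22.2) = 0.1100 m·K/W
ΣR = 9.753×10^-4 + 1.232 + 0.1100 = 1.343 m·K/W
Q' = ΔT/ΣR = (237 °C − 29.9 °C)/1.343 = 154 W/m

Q' = 154 W/m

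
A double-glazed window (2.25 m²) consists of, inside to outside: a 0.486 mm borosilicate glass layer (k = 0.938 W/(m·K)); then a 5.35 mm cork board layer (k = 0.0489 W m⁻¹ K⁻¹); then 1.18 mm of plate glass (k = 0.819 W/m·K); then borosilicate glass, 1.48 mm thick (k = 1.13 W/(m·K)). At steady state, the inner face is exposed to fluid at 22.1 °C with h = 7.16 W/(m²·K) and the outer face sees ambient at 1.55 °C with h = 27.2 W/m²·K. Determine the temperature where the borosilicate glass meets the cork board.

T = 12.1 °C

Treat each layer as a resistance in series:
  R_conv,in = 1/(hA) = 1/(7.16·2.25) = 0.06207 K/W
  R_borosilicate glass = L/(kA) = 4.86×10^-4/(0.938·2.25) = 2.303×10^-4 K/W
  R_cork board = L/(kA) = 0.00535/(0.0489·2.25) = 0.04863 K/W
  R_plate glass = L/(kA) = 0.00118/(0.819·2.25) = 6.403×10^-4 K/W
  R_borosilicate glass = L/(kA) = 0.00148/(1.13·2.25) = 5.821×10^-4 K/W
  R_conv,out = 1/(hA) = 1/(27.2·2.25) = 0.01634 K/W
ΣR = 0.06207 + 2.303×10^-4 + 0.04863 + 6.403×10^-4 + 5.821×10^-4 + 0.01634 = 0.1285 K/W
Q = ΔT/ΣR = (22.1 °C − 1.55 °C)/0.1285 = 159.9 W
From the inner boundary to the borosilicate glass/cork board interface, ΣR_partial = 0.06230 K/W.
T_interface = T_in − Q·ΣR_partial = 22.1 °C − (159.9)(0.06230) = 12.1 °C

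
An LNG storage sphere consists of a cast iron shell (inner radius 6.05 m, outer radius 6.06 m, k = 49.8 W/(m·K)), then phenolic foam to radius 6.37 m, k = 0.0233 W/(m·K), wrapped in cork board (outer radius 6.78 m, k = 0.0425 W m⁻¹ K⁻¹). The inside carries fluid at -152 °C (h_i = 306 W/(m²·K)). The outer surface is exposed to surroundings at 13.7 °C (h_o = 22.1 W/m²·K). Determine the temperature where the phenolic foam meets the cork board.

Resistance network (inner→outer):
  R_conv,in = 1/(4πr²h) = 1/(4π·6.05²·306) = 7.105×10^-6 K/W
  R_cast iron = (1/6.05 − 1/6.06)/(4πk) = 2.728×10^-4/(4π·49.8) = 4.358×10^-7 K/W
  R_phenolic foam = (1/6.06 − 1/6.37)/(4πk) = 0.008031/(4π·0.0233) = 0.02743 K/W
  R_cork board = (1/6.37 − 1/6.78)/(4πk) = 0.009493/(4π·0.0425) = 0.01778 K/W
  R_conv,out = 1/(4πr²h) = 1/(4π·6.78²·22.1) = 7.833×10^-5 K/W
ΣR = 7.105×10^-6 + 4.358×10^-7 + 0.02743 + 0.01778 + 7.833×10^-5 = 0.04530 K/W
Q = ΔT/ΣR = (-152 °C − 13.7 °C)/0.04530 = -3658 W
From the inner boundary to the phenolic foam/cork board interface, ΣR_partial = 0.02744 K/W.
T_interface = T_in − Q·ΣR_partial = -152 °C − (-3658)(0.02744) = -51.6 °C

T = -51.6 °C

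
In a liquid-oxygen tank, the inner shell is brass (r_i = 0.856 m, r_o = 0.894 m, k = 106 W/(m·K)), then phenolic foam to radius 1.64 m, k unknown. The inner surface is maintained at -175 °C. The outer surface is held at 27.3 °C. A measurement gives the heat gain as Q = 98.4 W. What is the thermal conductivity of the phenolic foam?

k = 0.0197 W/m·K

ΣR = ΔT/Q = |-175 − 27.3|/98.4 = 2.056 K/W
Known resistances:
  R_brass = (1/0.856 − 1/0.894)/(4πk) = 0.04966/(4π·106) = 3.728×10^-5 K/W
R_phenolic foam = ΣR − ΣR_known = 2.056 − 3.728×10^-5 = 2.056 K/W
(1/r₁−1/r₂)/(4πk) = 2.056 ⇒ k = 0.5088/(4π·2.056) = 0.0197 W/m·K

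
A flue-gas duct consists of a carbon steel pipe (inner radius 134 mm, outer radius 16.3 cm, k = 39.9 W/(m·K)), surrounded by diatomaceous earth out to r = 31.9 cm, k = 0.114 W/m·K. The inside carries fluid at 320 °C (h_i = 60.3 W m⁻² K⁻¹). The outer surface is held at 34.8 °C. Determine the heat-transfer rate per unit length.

Series thermal resistances, inner to outer:
  R'_conv,in = 1/(2πr h) = 1/(2π·0.134·60.3) = 0.01970 m·K/W
  R'_carbon steel = ln(0.163/0.134)/(2πk) = 0.1959/(2π·39.9) = 7.815×10^-4 m·K/W
  R'_diatomaceous earth = ln(0.319/0.163)/(2πk) = 0.6714/(2π·0.114) = 0.9374 m·K/W
ΣR = 0.01970 + 7.815×10^-4 + 0.9374 = 0.9579 m·K/W
Q' = ΔT/ΣR = (320 °C − 34.8 °C)/0.9579 = 298 W/m

Q' = 298 W/m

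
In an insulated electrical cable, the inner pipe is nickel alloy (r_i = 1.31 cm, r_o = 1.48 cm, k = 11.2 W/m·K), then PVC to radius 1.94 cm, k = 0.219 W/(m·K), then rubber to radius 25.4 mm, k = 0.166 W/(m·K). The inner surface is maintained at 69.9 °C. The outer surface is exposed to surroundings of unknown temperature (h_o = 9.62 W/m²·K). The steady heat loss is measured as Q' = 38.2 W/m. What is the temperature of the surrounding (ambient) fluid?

Series resistances:
  R'_nickel alloy = ln(0.0148/0.0131)/(2πk) = 0.1220/(2π·11.2) = 0.001734 m·K/W
  R'_PVC = ln(0.0194/0.0148)/(2πk) = 0.2706/(2π·0.219) = 0.1967 m·K/W
  R'_rubber = ln(0.0254/0.0194)/(2πk) = 0.2695/(2π·0.166) = 0.2584 m·K/W
  R'_conv,out = 1/(2πr h) = 1/(2π·0.0254·9.62) = 0.6513 m·K/W
ΣR = 1.108 m·K/W
ΔT = Q'·ΣR = 38.2 × 1.108 = 42.33 K
Heat flows outward, so T_out = T_in − ΔT = 69.9 − 42.33 = 27.6 °C

T_out = 27.6 °C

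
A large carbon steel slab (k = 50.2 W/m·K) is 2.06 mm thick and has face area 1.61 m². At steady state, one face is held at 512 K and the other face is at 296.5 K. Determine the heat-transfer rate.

Q = kA·ΔT/L = 50.2 × 1.61 × |512 K − 296.5 K| / 0.00206 = 8.45×10^6 W

Q = 8450 kW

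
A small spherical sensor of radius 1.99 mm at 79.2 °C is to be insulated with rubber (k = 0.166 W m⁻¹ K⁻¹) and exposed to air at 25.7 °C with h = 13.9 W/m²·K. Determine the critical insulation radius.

r_cr = 2.39 cm

For a sphere, r_cr = 2k_ins/h = 2·0.166/13.9 = 0.0239 m = 2.39 cm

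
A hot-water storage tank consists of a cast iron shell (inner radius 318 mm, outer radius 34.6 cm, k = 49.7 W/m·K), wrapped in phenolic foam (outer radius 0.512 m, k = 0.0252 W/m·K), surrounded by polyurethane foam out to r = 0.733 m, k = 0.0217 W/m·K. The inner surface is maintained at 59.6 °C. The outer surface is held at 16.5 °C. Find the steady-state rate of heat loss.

Q = 8.42 W

Treat each layer as a resistance in series:
  R_cast iron = (1/0.318 − 1/0.346)/(4πk) = 0.2545/(4π·49.7) = 4.075×10^-4 K/W
  R_phenolic foam = (1/0.346 − 1/0.512)/(4πk) = 0.9370/(4π·0.0252) = 2.959 K/W
  R_polyurethane foam = (1/0.512 − 1/0.733)/(4πk) = 0.5889/(4π·0.0217) = 2.159 K/W
ΣR = 4.075×10^-4 + 2.959 + 2.159 = 5.118 K/W
Q = ΔT/ΣR = (59.6 °C − 16.5 °C)/5.118 = 8.42 W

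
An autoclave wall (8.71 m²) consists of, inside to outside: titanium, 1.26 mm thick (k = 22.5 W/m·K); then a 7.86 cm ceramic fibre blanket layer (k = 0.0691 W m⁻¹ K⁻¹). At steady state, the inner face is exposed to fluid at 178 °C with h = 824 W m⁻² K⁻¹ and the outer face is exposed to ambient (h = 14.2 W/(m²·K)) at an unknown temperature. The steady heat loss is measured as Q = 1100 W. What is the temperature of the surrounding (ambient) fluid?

Series resistances:
  R_conv,in = 1/(hA) = 1/(824·8.71) = 1.393×10^-4 K/W
  R_titanium = L/(kA) = 0.00126/(22.5·8.71) = 6.429×10^-6 K/W
  R_ceramic fibre blanket = L/(kA) = 0.0786/(0.0691·8.71) = 0.1306 K/W
  R_conv,out = 1/(hA) = 1/(14.2·8.71) = 0.008085 K/W
ΣR = 0.1388 K/W
ΔT = Q·ΣR = 1100 × 0.1388 = 152.7 K
Heat flows outward, so T_out = T_in − ΔT = 178 − 152.7 = 25.3 °C

T_out = 25.3 °C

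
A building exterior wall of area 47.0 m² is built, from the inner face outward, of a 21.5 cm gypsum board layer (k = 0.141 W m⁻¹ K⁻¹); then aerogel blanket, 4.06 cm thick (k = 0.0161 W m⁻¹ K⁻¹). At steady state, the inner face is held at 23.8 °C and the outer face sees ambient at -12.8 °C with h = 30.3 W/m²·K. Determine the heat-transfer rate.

Series thermal resistances, inner to outer:
  R_gypsum board = L/(kA) = 0.215/(0.141·47.0) = 0.03244 K/W
  R_aerogel blanket = L/(kA) = 0.0406/(0.0161·47.0) = 0.05365 K/W
  R_conv,out = 1/(hA) = 1/(30.3·47.0) = 7.022×10^-4 K/W
ΣR = 0.03244 + 0.05365 + 7.022×10^-4 = 0.08679 K/W
Q = ΔT/ΣR = (23.8 °C − -12.8 °C)/0.08679 = 422 W

Q = 422 W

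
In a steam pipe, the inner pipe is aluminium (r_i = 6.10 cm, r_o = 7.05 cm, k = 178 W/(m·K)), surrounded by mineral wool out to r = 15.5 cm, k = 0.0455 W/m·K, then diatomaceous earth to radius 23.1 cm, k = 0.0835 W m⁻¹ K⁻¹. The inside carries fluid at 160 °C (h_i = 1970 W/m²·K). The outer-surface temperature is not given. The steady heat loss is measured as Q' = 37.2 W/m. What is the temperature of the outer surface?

Sum the resistances:
  R'_conv,in = 1/(2πr h) = 1/(2π·0.0610·1970) = 0.001324 m·K/W
  R'_aluminium = ln(0.0705/0.0610)/(2πk) = 0.1447/(2π·178) = 1.294×10^-4 m·K/W
  R'_mineral wool = ln(0.155/0.0705)/(2πk) = 0.7878/(2π·0.0455) = 2.756 m·K/W
  R'_diatomaceous earth = ln(0.231/0.155)/(2πk) = 0.3990/(2π·0.0835) = 0.7605 m·K/W
ΣR = 3.518 m·K/W
ΔT = Q'·ΣR = 37.2 × 3.518 = 130.9 K
Heat flows outward, so T_out = T_in − ΔT = 160 − 130.9 = 29.1 °C

T_out = 29.1 °C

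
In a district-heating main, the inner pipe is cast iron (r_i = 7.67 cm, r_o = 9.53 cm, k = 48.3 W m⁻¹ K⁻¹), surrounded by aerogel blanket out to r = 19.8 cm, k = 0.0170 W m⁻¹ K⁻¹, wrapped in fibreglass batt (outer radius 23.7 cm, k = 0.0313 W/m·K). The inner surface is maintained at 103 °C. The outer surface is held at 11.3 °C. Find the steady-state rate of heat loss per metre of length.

Series thermal resistances, inner to outer:
  R'_cast iron = ln(0.0953/0.0767)/(2πk) = 0.2171/(2π·48.3) = 7.155×10^-4 m·K/W
  R'_aerogel blanket = ln(0.198/0.0953)/(2πk) = 0.7312/(2π·0.0170) = 6.846 m·K/W
  R'_fibreglass batt = ln(0.237/0.198)/(2πk) = 0.1798/(2π·0.0313) = 0.9142 m·K/W
ΣR = 7.155×10^-4 + 6.846 + 0.9142 = 7.761 m·K/W
Q' = ΔT/ΣR = (103 °C − 11.3 °C)/7.761 = 11.8 W/m

Q' = 11.8 W/m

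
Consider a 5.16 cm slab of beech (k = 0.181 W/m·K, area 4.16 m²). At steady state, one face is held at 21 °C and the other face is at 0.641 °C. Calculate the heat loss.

Q = 297 W

Q = kA·ΔT/L = 0.181 × 4.16 × |21 °C − 0.641 °C| / 0.0516 = 297 W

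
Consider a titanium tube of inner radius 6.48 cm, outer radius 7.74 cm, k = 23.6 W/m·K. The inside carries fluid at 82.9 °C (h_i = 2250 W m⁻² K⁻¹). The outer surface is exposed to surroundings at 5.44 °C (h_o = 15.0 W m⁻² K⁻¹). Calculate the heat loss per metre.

Q' = 556 W/m

Resistance network (inner→outer):
  R'_conv,in = 1/(2πr h) = 1/(2π·0.0648·2250) = 0.001092 m·K/W
  R'_titanium = ln(0.0774/0.0648)/(2πk) = 0.1777/(2π·23.6) = 0.001198 m·K/W
  R'_conv,out = 1/(2πr h) = 1/(2π·0.0774·15.0) = 0.1371 m·K/W
ΣR = 0.001092 + 0.001198 + 0.1371 = 0.1394 m·K/W
Q' = ΔT/ΣR = (82.9 °C − 5.44 °C)/0.1394 = 556 W/m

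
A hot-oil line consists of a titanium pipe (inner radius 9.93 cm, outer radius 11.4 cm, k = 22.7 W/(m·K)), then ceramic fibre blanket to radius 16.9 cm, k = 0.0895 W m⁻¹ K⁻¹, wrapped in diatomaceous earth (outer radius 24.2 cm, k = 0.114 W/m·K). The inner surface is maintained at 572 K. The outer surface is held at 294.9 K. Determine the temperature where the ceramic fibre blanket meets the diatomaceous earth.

Series thermal resistances, inner to outer:
  R'_titanium = ln(0.114/0.0993)/(2πk) = 0.1381/(2π·22.7) = 9.679×10^-4 m·K/W
  R'_ceramic fibre blanket = ln(0.169/0.114)/(2πk) = 0.3937/(2π·0.0895) = 0.7001 m·K/W
  R'_diatomaceous earth = ln(0.242/0.169)/(2πk) = 0.3590/(2π·0.114) = 0.5013 m·K/W
ΣR = 9.679×10^-4 + 0.7001 + 0.5013 = 1.202 m·K/W
Q' = ΔT/ΣR = (572 K − 294.9 K)/1.202 = 230.5 W/m
From the inner boundary to the ceramic fibre blanket/diatomaceous earth interface, ΣR_partial = 0.7011 m·K/W.
T_interface = T_in − Q'·ΣR_partial = 572 K − (230.5)(0.7011) = 410 K

T = 410 K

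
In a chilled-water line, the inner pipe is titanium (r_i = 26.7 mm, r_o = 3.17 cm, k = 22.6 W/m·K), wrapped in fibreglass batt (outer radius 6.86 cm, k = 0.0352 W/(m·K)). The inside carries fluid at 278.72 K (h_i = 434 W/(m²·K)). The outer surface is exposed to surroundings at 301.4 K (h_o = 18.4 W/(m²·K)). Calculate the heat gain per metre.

Resistance network (inner→outer):
  R'_conv,in = 1/(2πr h) = 1/(2π·0.0267·434) = 0.01373 m·K/W
  R'_titanium = ln(0.0317/0.0267)/(2πk) = 0.1717/(2π·22.6) = 0.001209 m·K/W
  R'_fibreglass batt = ln(0.0686/0.0317)/(2πk) = 0.7720/(2π·0.0352) = 3.490 m·K/W
  R'_conv,out = 1/(2πr h) = 1/(2π·0.0686·18.4) = 0.1261 m·K/W
ΣR = 0.01373 + 0.001209 + 3.490 + 0.1261 = 3.631 m·K/W
Q' = ΔT/ΣR = (278.72 K − 301.4 K)/3.631 = -6.25 W/m
(Negative Q' ⇒ heat flows inward; heat gain = 6.25 W/m.)

Q' = 6.25 W/m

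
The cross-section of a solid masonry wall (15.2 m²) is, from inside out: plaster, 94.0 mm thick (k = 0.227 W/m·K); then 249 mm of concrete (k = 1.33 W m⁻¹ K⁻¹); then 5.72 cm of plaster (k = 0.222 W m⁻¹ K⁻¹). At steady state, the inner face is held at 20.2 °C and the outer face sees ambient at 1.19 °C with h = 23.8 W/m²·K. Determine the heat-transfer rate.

Q = 321 W

Series thermal resistances, inner to outer:
  R_plaster = L/(kA) = 0.0940/(0.227·15.2) = 0.02724 K/W
  R_concrete = L/(kA) = 0.249/(1.33·15.2) = 0.01232 K/W
  R_plaster = L/(kA) = 0.0572/(0.222·15.2) = 0.01695 K/W
  R_conv,out = 1/(hA) = 1/(23.8·15.2) = 0.002764 K/W
ΣR = 0.02724 + 0.01232 + 0.01695 + 0.002764 = 0.05927 K/W
Q = ΔT/ΣR = (20.2 °C − 1.19 °C)/0.05927 = 321 W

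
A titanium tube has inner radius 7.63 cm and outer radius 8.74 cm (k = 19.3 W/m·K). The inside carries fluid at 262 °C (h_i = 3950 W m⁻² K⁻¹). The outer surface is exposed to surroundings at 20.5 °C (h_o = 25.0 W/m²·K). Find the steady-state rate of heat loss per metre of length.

Treat each layer as a resistance in series:
  R'_conv,in = 1/(2πr h) = 1/(2π·0.0763·3950) = 5.281×10^-4 m·K/W
  R'_titanium = ln(0.0874/0.0763)/(2πk) = 0.1358/(2π·19.3) = 0.001120 m·K/W
  R'_conv,out = 1/(2πr h) = 1/(2π·0.0874·25.0) = 0.07284 m·K/W
ΣR = 5.281×10^-4 + 0.001120 + 0.07284 = 0.07449 m·K/W
Q' = ΔT/ΣR = (262 °C − 20.5 °C)/0.07449 = 3240 W/m

Q' = 3240 W/m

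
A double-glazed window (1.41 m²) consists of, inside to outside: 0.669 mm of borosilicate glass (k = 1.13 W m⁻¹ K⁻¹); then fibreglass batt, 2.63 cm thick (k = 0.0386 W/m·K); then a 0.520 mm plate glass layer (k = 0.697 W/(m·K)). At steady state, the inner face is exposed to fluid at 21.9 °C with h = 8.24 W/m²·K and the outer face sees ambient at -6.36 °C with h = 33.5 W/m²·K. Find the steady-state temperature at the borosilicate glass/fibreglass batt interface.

T = 17.8 °C

Resistance network (inner→outer):
  R_conv,in = 1/(hA) = 1/(8.24·1.41) = 0.08607 K/W
  R_borosilicate glass = L/(kA) = 6.69×10^-4/(1.13·1.41) = 4.199×10^-4 K/W
  R_fibreglass batt = L/(kA) = 0.0263/(0.0386·1.41) = 0.4832 K/W
  R_plate glass = L/(kA) = 5.20×10^-4/(0.697·1.41) = 5.291×10^-4 K/W
  R_conv,out = 1/(hA) = 1/(33.5·1.41) = 0.02117 K/W
ΣR = 0.08607 + 4.199×10^-4 + 0.4832 + 5.291×10^-4 + 0.02117 = 0.5914 K/W
Q = ΔT/ΣR = (21.9 °C − -6.36 °C)/0.5914 = 47.78 W
From the inner boundary to the borosilicate glass/fibreglass batt interface, ΣR_partial = 0.08649 K/W.
T_interface = T_in − Q·ΣR_partial = 21.9 °C − (47.78)(0.08649) = 17.8 °C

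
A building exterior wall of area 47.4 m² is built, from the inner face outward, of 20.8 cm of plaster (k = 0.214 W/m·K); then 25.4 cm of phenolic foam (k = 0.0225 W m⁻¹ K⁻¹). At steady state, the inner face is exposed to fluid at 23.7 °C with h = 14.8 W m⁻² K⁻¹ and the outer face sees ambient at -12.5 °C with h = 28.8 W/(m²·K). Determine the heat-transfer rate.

Series thermal resistances, inner to outer:
  R_conv,in = 1/(hA) = 1/(14.8·47.4) = 0.001425 K/W
  R_plaster = L/(kA) = 0.208/(0.214·47.4) = 0.02051 K/W
  R_phenolic foam = L/(kA) = 0.254/(0.0225·47.4) = 0.2382 K/W
  R_conv,out = 1/(hA) = 1/(28.8·47.4) = 7.325×10^-4 K/W
ΣR = 0.001425 + 0.02051 + 0.2382 + 7.325×10^-4 = 0.2609 K/W
Q = ΔT/ΣR = (23.7 °C − -12.5 °C)/0.2609 = 139 W

Q = 139 W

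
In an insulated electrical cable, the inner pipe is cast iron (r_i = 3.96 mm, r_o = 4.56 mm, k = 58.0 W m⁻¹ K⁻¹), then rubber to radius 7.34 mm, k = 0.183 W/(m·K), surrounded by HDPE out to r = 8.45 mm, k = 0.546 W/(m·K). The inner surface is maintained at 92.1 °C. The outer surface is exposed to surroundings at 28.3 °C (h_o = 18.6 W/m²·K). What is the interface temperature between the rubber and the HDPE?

T = 74.1 °C

Resistance network (inner→outer):
  R'_cast iron = ln(0.00456/0.00396)/(2πk) = 0.1411/(2π·58.0) = 3.871×10^-4 m·K/W
  R'_rubber = ln(0.00734/0.00456)/(2πk) = 0.4760/(2π·0.183) = 0.4140 m·K/W
  R'_HDPE = ln(0.00845/0.00734)/(2πk) = 0.1408/(2π·0.546) = 0.04105 m·K/W
  R'_conv,out = 1/(2πr h) = 1/(2π·0.00845·18.6) = 1.013 m·K/W
ΣR = 3.871×10^-4 + 0.4140 + 0.04105 + 1.013 = 1.468 m·K/W
Q' = ΔT/ΣR = (92.1 °C − 28.3 °C)/1.468 = 43.46 W/m
From the inner boundary to the rubber/HDPE interface, ΣR_partial = 0.4144 m·K/W.
T_interface = T_in − Q'·ΣR_partial = 92.1 °C − (43.46)(0.4144) = 74.1 °C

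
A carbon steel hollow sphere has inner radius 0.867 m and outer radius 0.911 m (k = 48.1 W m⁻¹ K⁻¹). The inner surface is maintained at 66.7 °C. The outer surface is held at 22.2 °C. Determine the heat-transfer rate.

Q = 483 kW

Q = 4πk·ΔT/(1/r₁ − 1/r₂) = 4π × 48.1 × 44.5 / (1/0.867 − 1/0.911) = 4.83×10^5 W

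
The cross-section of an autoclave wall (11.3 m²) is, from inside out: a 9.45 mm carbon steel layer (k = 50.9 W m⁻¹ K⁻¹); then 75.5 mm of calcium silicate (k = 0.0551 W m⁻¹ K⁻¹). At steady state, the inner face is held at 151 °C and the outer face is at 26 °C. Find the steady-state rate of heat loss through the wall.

Series thermal resistances, inner to outer:
  R_carbon steel = L/(kA) = 0.00945/(50.9·11.3) = 1.643×10^-5 K/W
  R_calcium silicate = L/(kA) = 0.0755/(0.0551·11.3) = 0.1213 K/W
ΣR = 1.643×10^-5 + 0.1213 = 0.1213 K/W
Q = ΔT/ΣR = (151 °C − 26 °C)/0.1213 = 1030 W

Q = 1030 W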